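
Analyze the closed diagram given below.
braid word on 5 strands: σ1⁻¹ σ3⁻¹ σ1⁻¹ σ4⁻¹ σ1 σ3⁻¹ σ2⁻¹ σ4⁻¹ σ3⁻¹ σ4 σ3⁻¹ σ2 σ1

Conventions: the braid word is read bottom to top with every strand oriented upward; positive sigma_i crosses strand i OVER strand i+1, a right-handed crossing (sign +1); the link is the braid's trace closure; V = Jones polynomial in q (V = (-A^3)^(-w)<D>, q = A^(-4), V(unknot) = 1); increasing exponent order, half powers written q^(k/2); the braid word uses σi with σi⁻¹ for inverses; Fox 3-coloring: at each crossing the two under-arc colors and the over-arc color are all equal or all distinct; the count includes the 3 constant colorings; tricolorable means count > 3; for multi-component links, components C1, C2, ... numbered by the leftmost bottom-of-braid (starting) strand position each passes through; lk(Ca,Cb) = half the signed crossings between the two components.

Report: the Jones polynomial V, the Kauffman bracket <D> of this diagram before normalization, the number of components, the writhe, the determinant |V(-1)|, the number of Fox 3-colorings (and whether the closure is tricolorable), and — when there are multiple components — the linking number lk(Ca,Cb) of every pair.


Jones polynomial: V(q) = q^(-13/2) - q^(-7/2) - q^(-5/2) - q^(-1/2)
<D> = A^-13 + A^-5 + A^-1 - A^11; writhe -5
components 2, writhe -5 (13 crossings)
linking number lk(C1,C2) = 0
3-colorings: 9 of 3^13, det 0 — tricolorable
note: the 1 component pair carries total linking 0


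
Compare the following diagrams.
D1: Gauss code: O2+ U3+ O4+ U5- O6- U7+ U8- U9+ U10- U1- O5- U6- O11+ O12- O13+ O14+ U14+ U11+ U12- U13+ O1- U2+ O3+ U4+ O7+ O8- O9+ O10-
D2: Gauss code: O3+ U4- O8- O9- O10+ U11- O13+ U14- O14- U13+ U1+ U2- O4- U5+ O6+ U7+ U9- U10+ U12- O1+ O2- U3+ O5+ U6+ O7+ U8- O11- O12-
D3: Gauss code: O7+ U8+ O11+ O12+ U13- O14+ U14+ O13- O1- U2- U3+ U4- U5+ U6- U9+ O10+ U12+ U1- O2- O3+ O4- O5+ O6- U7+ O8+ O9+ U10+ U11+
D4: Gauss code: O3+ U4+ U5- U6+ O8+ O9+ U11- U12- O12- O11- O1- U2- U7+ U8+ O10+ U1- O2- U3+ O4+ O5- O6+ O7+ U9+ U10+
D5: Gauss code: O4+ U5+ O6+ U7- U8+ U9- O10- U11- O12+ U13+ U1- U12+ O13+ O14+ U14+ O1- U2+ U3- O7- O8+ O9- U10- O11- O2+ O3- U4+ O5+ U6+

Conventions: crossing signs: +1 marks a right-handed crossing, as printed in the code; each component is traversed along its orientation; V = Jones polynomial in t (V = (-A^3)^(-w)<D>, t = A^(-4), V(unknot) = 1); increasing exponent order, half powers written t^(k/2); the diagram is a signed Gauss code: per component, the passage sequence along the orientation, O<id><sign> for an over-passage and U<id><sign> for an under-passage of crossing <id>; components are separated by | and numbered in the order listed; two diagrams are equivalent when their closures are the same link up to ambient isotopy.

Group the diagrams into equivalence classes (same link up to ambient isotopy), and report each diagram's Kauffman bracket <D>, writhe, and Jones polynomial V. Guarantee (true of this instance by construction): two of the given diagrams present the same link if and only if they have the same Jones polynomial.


classes: {D1, D2, D5} | {D3, D4}
V(D1) = -t^-3 + t^-2 - t^-1 + 3 - t + t^2 - t^3  [14 crossings, <D> = -A^-6 + A^-2 - A^2 + 3A^6 - A^10 + A^14 - A^18, w = +2]
V(D2) = -t^-3 + t^-2 - t^-1 + 3 - t + t^2 - t^3  (w 0, c 14, <D> = -A^-12 + A^-8 - A^-4 + 3 - A^4 + A^8 - A^12)
D3 (bracket -A^-12 + A^-8 - A^-4 + 2 - A^4 + A^8; 14 crossings at w = +4): V = t - t^2 + 2t^3 - t^4 + t^5 - t^6
V(D4) = t - t^2 + 2t^3 - t^4 + t^5 - t^6  (w +2, c 12, <D> = -A^-18 + A^-14 - A^-10 + 2A^-6 - A^-2 + A^2)
V(D5) = -t^-3 + t^-2 - t^-1 + 3 - t + t^2 - t^3  (w +2, c 14, <D> = -A^-6 + A^-2 - A^2 + 3A^6 - A^10 + A^14 - A^18)
note: V(t) takes 2 values over 5 diagrams, fixing the grouping


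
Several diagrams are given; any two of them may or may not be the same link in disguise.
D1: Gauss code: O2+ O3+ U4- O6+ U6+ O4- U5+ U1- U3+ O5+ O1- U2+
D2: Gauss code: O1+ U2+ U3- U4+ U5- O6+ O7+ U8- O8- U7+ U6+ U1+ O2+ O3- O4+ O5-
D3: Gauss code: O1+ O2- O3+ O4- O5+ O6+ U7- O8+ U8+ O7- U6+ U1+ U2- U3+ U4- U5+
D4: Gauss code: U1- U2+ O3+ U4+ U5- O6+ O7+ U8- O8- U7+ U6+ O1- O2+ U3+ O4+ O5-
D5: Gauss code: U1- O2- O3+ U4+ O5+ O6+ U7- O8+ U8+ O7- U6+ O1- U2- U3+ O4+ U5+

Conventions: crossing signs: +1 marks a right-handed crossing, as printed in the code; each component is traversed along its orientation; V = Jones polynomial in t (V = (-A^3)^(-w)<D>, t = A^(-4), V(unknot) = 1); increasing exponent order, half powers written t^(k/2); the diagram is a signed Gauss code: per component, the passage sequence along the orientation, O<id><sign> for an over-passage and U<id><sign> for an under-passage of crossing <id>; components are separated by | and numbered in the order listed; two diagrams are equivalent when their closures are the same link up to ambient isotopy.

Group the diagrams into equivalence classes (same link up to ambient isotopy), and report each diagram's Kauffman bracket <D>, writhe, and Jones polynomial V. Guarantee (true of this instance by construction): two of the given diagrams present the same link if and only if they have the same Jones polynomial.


grouping into links: {D1, D2, D3, D4, D5}
V(D1) = 1  (w +2, c 6, <D> = A^6)
D2 (bracket A^6; 8 crossings at w = +2): V = 1
V(D3) = 1  [8 crossings, <D> = A^6, w = +2]
V(D4) = 1  [8 crossings, <D> = A^6, w = +2]
D5 (bracket A^6; 8 crossings at w = +2): V = 1
why: all 5 diagrams share one V(t), hence one class


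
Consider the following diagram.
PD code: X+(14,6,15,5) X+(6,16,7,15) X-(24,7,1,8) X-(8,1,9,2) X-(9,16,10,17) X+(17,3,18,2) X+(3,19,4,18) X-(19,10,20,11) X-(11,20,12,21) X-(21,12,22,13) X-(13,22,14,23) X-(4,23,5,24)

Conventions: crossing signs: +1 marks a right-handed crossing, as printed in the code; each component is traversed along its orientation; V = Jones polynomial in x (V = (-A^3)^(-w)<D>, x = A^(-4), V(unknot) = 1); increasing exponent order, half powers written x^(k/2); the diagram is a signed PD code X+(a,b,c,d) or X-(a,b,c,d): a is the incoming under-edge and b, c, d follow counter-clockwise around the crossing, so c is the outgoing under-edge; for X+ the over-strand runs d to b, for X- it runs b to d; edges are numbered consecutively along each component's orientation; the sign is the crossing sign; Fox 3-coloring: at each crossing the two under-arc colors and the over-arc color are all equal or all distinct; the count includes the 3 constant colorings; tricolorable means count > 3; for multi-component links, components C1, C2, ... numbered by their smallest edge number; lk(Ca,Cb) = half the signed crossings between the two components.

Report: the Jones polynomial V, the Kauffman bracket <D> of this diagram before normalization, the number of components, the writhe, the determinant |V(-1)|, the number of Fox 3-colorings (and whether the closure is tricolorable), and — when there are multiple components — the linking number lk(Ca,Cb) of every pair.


Jones polynomial: V(x) = x^-9 - 2x^-8 + 4x^-7 - 7x^-6 + 8x^-5 - 9x^-4 + 9x^-3 - 7x^-2 + 5x^-1 - 2 + x
<D> = A^-16 - 2A^-12 + 5A^-8 - 7A^-4 + 9 - 9A^4 + 8A^8 - 7A^12 + 4A^16 - 2A^20 + A^24; writhe -4
components 1, writhe -4 (12 crossings)
3-colorings: 3 of 3^12, det 55 — not tricolorable
note: w = -4 shifts under R1 moves; the (-A^3)^(4) factor cancels that in V


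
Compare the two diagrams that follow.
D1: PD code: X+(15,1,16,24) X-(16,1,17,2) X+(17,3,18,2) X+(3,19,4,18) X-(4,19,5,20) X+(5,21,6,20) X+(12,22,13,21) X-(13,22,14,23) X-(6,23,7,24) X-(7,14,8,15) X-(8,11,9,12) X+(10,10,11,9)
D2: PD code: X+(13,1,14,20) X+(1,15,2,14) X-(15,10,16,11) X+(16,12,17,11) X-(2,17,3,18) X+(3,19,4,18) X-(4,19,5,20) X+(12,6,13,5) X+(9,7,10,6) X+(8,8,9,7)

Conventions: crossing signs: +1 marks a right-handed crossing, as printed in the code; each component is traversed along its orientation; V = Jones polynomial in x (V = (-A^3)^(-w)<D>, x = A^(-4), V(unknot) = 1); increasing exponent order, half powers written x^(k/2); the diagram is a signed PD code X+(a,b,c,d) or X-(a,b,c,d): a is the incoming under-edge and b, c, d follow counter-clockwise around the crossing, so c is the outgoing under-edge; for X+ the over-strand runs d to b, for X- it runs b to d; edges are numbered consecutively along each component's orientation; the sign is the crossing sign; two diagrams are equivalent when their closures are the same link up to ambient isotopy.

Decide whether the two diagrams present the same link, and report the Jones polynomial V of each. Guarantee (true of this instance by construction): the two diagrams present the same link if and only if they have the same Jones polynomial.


equivalent: yes
D1 (bracket 1; 12 crossings at w = 0): V = 1
V(D2) = 1  [10 crossings, <D> = A^12, w = +4]
observation: Reidemeister moves carry D1 (12 crossings) to D2 (10)


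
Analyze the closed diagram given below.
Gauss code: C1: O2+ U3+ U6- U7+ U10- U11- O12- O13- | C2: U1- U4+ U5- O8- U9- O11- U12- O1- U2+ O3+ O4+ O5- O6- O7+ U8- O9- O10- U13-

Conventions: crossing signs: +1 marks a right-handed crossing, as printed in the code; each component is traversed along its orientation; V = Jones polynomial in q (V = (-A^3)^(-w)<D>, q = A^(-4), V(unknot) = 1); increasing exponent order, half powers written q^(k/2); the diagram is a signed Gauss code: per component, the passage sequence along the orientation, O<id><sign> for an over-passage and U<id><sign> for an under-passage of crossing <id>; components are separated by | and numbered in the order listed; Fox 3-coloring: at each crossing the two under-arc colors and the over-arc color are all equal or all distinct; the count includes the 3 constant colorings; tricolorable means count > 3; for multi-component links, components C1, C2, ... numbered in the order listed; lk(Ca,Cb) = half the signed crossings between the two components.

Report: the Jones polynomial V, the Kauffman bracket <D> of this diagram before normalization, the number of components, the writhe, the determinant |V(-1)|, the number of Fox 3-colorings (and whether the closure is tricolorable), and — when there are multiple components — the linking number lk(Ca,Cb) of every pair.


V = q^(-13/2) - q^(-11/2) + q^(-9/2) - 2q^(-7/2) - q^(-3/2)
<D> = A^-9 + 2A^-1 - A^3 + A^7 - A^11 (w = -5)
2 components over 13 crossings, w = -5
lk(C1,C2): -1
9 Fox colorings among 3^13, |V(-1)| = 6: tricolorable
why: span 5 respects span(V) <= c + mu - 1 = 14 for this 2-component diagram


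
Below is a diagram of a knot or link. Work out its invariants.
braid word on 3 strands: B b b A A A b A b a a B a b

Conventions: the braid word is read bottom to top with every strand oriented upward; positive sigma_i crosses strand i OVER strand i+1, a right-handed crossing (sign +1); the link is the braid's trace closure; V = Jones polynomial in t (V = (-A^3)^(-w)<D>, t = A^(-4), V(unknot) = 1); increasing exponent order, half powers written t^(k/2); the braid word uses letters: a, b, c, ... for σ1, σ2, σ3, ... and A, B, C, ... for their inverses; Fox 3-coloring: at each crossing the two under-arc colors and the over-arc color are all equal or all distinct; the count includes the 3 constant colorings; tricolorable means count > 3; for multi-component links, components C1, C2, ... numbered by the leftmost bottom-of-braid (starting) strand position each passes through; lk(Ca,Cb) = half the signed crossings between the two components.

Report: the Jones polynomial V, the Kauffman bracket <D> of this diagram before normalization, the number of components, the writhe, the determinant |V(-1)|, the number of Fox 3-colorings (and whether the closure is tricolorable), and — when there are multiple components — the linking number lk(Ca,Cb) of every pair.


Jones polynomial: V(t) = -t^-3 + 3t^-2 - 6t^-1 + 9 - 10t + 12t^2 - 10t^3 + 8t^4 - 6t^5 + 3t^6 - t^7
<D> = -A^-22 + 3A^-18 - 6A^-14 + 8A^-10 - 10A^-6 + 12A^-2 - 10A^2 + 9A^6 - 6A^10 + 3A^14 - A^18; writhe +2
components 1, writhe +2 (14 crossings)
3-colorings: 9 of 3^14, det 69 — tricolorable
note: |V(-1)| = 69: so tricolorable, since 3 divides 69


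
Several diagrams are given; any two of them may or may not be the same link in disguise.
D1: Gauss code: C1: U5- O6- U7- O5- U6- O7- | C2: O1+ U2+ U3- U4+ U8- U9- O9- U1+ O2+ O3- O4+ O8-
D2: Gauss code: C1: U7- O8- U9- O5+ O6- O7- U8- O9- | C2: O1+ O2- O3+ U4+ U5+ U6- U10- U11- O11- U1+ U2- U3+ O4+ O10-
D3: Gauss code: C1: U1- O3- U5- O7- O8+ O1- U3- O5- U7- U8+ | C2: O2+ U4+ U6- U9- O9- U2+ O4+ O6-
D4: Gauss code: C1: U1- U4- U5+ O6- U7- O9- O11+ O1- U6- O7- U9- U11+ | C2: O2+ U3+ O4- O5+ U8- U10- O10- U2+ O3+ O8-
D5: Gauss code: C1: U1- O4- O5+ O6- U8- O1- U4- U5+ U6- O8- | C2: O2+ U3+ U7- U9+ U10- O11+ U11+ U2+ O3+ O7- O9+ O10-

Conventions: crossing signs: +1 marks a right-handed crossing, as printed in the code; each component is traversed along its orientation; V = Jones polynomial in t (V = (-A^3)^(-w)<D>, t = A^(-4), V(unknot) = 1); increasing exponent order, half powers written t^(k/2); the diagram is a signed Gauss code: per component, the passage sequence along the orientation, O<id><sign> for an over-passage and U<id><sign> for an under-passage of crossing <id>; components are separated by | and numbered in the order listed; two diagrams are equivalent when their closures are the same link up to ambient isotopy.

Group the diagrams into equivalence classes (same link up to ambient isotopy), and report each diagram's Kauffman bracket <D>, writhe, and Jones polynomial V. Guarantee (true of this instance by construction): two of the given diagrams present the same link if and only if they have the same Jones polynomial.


equivalence classes: {D1, D2, D3, D4, D5}
D1 (bracket A^-7 + A^-3 + A - A^9; 9 crossings at w = -3): V = t^(-9/2) - t^(-5/2) - t^(-3/2) - t^(-1/2)
V(D2) = t^(-9/2) - t^(-5/2) - t^(-3/2) - t^(-1/2)  (w -3, c 11, <D> = A^-7 + A^-3 + A - A^9)
V(D3) = t^(-9/2) - t^(-5/2) - t^(-3/2) - t^(-1/2)  [9 crossings, <D> = A^-7 + A^-3 + A - A^9, w = -3]
V(D4) = t^(-9/2) - t^(-5/2) - t^(-3/2) - t^(-1/2)  (w -3, c 11, <D> = A^-7 + A^-3 + A - A^9)
V(D5) = t^(-9/2) - t^(-5/2) - t^(-3/2) - t^(-1/2)  (w -1, c 11, <D> = A^-1 + A^3 + A^7 - A^15)
key observation: one V(t) for all 5 diagrams — one class (guaranteed)


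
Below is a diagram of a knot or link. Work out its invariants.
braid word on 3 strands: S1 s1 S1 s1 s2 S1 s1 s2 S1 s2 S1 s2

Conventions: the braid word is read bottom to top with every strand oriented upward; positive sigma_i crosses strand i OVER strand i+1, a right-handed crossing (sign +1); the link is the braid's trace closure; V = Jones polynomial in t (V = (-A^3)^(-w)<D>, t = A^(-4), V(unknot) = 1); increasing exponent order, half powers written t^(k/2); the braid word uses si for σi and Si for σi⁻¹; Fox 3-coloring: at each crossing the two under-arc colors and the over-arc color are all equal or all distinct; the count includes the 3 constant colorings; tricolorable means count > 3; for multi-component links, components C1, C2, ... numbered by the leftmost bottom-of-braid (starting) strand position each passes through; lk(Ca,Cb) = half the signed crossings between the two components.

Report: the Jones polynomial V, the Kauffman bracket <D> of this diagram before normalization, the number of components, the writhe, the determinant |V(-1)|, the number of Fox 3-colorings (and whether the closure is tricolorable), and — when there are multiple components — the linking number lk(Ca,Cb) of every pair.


Jones polynomial: V(t) = t^-1 - 1 + 2t - 2t^2 + 2t^3 - 2t^4 + t^5
<D> = A^-14 - 2A^-10 + 2A^-6 - 2A^-2 + 2A^2 - A^6 + A^10; writhe +2
components 1, writhe +2 (12 crossings)
3-colorings: 3 of 3^12, det 11 — not tricolorable
note: the word shrinks to σ2 σ2 σ1⁻¹ σ2 σ1⁻¹ σ2 after cancelling


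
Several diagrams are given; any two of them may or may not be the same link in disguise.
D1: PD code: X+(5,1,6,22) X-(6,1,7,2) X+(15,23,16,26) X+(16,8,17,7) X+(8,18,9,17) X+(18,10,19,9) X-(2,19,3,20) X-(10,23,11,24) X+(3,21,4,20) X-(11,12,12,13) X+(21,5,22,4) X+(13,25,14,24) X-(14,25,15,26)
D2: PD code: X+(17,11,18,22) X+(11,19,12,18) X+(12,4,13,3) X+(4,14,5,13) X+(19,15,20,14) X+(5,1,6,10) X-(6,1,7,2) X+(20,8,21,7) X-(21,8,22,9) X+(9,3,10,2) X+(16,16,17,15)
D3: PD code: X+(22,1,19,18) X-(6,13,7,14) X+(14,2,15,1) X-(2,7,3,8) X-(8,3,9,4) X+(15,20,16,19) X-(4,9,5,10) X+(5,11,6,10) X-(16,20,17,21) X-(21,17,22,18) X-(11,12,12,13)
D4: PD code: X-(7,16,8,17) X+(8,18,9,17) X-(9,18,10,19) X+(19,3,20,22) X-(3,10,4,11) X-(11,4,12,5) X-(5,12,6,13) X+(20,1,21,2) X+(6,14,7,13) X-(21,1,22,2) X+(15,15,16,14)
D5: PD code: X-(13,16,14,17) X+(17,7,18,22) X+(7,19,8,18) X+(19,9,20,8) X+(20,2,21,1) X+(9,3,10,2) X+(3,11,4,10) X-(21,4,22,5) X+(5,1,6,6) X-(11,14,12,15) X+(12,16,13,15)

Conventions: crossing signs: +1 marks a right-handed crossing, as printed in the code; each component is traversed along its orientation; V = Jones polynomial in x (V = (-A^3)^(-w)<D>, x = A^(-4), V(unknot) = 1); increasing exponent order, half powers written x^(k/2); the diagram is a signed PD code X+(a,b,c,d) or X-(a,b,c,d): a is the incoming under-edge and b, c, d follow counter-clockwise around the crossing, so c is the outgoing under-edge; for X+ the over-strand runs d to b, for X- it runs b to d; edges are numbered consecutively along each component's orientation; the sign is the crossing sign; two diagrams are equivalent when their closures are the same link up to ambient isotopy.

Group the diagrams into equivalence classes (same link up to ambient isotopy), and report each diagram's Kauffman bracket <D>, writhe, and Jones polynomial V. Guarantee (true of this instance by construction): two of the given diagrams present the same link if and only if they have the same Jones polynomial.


classes: {D1} | {D2, D5} | {D3, D4}
V(D1) = -x^(1/2) - x^(3/2) - x^(5/2) + x^(9/2)  [13 crossings, <D> = -A^-9 + A^-1 + A^3 + A^7, w = +3]
D2 (bracket -A^-5 + A^-1 - A^3 + 2A^7 + A^15; 11 crossings at w = +7): V = -x^(3/2) - 2x^(7/2) + x^(9/2) - x^(11/2) + x^(13/2)
D3 (bracket A^-7 + A^-3 + A - A^9; 11 crossings at w = -3): V = x^(-9/2) - x^(-5/2) - x^(-3/2) - x^(-1/2)
V(D4) = x^(-9/2) - x^(-5/2) - x^(-3/2) - x^(-1/2)  (w -1, c 11, <D> = A^-1 + A^3 + A^7 - A^15)
V(D5) = -x^(3/2) - 2x^(7/2) + x^(9/2) - x^(11/2) + x^(13/2)  (w +5, c 11, <D> = -A^-11 + A^-7 - A^-3 + 2A + A^9)
note: 3 classes among 5 diagrams; unequal V(x) rules out equality


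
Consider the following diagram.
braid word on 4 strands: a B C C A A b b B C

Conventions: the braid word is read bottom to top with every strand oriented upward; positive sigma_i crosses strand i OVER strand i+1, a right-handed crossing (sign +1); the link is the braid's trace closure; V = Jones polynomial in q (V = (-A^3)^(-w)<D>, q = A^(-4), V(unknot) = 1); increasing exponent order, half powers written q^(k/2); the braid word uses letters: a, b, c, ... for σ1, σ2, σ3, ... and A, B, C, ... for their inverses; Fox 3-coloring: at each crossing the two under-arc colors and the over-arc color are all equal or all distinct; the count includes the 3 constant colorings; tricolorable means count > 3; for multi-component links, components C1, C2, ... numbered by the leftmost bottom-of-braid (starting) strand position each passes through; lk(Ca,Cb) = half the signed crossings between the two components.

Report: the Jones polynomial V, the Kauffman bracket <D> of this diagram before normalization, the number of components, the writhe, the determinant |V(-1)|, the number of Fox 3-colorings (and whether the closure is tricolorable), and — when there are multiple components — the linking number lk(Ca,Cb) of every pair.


V = -q^(-11/2) + q^(-9/2) - q^(-7/2) - q^(-3/2)
<D> = -A^-6 - A^2 + A^6 - A^10 (w = -4)
2 components over 10 crossings, w = -4
lk(C1,C2): -2
3 Fox colorings among 3^10, |V(-1)| = 4: not tricolorable
why: the span of V is 4, within the link bound 10 + 2 - 1


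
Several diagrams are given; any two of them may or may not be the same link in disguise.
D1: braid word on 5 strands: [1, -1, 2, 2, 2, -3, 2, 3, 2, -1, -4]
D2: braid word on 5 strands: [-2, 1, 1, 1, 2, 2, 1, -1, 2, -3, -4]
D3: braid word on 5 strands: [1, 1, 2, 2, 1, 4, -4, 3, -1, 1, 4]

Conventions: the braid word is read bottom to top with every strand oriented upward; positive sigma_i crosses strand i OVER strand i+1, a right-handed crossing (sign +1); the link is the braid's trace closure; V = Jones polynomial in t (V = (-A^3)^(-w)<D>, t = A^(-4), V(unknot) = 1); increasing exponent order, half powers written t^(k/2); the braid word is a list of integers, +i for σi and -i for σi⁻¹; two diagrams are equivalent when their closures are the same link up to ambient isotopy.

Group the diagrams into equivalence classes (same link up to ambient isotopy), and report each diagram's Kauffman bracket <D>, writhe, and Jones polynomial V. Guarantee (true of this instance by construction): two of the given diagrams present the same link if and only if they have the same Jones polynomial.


classes: {D1} | {D2, D3}
V(D1) = -t^(3/2) - t^(7/2) + t^(9/2) - t^(11/2)  [11 crossings, <D> = A^-13 - A^-9 + A^-5 + A^3, w = +3]
D2 (bracket -A^-17 + A^-13 - A^-9 + 2A^-5 + A^3; 11 crossings at w = +3): V = -t^(3/2) - 2t^(7/2) + t^(9/2) - t^(11/2) + t^(13/2)
V(D3) = -t^(3/2) - 2t^(7/2) + t^(9/2) - t^(11/2) + t^(13/2)  [11 crossings, <D> = -A^-5 + A^-1 - A^3 + 2A^7 + A^15, w = +7]
note: V(t) takes 2 values over 3 diagrams, fixing the grouping


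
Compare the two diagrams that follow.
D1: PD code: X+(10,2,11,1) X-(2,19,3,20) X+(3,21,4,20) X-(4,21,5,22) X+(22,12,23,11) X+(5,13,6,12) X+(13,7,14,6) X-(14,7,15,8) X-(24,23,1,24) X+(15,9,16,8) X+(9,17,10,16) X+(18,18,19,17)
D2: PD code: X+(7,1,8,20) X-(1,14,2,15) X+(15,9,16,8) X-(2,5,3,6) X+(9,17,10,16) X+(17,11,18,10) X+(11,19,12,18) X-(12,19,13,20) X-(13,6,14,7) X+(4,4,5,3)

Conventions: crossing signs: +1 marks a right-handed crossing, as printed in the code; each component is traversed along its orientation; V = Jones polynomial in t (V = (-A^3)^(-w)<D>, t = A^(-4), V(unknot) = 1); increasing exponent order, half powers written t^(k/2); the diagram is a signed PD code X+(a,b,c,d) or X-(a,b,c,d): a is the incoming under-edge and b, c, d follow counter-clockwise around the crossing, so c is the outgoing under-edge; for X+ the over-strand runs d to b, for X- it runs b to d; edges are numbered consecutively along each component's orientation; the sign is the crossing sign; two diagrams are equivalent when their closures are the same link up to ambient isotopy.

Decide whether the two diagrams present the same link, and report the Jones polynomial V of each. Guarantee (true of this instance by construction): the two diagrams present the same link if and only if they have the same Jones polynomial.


equivalent: no
D1 (bracket -A^-12 + A^-8 - A^-4 + 2 - A^4 + A^8; 12 crossings at w = +4): V = t - t^2 + 2t^3 - t^4 + t^5 - t^6
V(D2) = t^-1 - 1 + 2t - 2t^2 + 2t^3 - 2t^4 + t^5  (w +2, c 10, <D> = A^-14 - 2A^-10 + 2A^-6 - 2A^-2 + 2A^2 - A^6 + A^10)
key observation: comparing 2 Jones polynomials yields 2 groups


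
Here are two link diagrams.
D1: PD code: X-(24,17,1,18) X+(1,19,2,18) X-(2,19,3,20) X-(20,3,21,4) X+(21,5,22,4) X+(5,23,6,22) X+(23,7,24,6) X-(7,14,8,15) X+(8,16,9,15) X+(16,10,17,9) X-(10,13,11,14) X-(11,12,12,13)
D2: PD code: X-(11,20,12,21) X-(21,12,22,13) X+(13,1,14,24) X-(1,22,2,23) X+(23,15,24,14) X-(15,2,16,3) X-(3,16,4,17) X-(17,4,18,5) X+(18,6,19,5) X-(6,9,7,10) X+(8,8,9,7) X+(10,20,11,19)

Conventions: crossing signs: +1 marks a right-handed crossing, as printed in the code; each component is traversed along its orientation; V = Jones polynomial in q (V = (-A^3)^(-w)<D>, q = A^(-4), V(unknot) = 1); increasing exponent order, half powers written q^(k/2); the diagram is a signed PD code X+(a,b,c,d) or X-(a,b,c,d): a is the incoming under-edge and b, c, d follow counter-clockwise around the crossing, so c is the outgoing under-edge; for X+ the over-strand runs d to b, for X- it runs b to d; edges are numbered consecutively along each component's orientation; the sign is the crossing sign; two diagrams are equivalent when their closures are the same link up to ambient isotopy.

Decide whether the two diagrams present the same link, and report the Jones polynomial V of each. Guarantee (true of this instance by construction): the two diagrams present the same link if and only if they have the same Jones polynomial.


equivalent: no
V(D1) = 1  (w 0, c 12, <D> = 1)
V(D2) = q^-5 - 2q^-4 + 2q^-3 - 2q^-2 + 2q^-1 - 1 + q  [12 crossings, <D> = A^-10 - A^-6 + 2A^-2 - 2A^2 + 2A^6 - 2A^10 + A^14, w = -2]
key observation: 2 values of V(q) split the 2 diagrams


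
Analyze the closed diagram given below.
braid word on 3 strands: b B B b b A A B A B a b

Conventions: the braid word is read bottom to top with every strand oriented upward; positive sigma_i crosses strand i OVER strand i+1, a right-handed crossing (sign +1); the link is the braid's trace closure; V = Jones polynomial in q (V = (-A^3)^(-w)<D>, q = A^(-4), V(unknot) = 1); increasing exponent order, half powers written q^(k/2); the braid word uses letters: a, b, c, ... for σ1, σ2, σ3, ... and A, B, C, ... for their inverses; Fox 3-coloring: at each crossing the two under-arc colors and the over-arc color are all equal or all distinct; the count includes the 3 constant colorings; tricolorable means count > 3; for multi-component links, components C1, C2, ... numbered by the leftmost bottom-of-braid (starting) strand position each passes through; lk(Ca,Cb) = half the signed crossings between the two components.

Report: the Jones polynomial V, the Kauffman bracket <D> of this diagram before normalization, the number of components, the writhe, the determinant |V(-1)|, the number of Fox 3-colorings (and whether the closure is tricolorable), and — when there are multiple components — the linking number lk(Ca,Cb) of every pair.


V(q) = -q^-4 + q^-3 + q^-1
bracket: A^-2 + A^6 - A^10, w = -2
1 component, writhe -2, over 12 crossings
det 3, colorings 9 of 3^12 — tricolorable
observation: det 3 = |V(-1)|; divisible by 3, so tricolorable


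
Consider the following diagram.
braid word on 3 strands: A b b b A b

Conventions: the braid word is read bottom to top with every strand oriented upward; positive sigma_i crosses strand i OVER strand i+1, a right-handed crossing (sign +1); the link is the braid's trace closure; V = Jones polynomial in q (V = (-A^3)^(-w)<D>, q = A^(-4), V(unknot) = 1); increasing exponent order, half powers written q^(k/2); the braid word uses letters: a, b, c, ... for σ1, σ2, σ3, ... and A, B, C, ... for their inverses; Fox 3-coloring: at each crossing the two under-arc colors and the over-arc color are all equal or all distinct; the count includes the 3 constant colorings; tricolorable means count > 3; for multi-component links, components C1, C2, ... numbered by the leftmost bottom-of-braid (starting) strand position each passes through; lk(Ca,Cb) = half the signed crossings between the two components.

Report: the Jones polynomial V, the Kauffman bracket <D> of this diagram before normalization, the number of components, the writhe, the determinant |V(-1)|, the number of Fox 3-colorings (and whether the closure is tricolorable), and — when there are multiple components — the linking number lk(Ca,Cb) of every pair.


Jones polynomial: V(q) = q^-1 - 1 + 2q - 2q^2 + 2q^3 - 2q^4 + q^5
<D> = A^-14 - 2A^-10 + 2A^-6 - 2A^-2 + 2A^2 - A^6 + A^10; writhe +2
components 1, writhe +2 (6 crossings)
3-colorings: 3 of 3^6, det 11 — not tricolorable
note: |V(-1)| = 11: so not tricolorable, since 3 does not divide 11


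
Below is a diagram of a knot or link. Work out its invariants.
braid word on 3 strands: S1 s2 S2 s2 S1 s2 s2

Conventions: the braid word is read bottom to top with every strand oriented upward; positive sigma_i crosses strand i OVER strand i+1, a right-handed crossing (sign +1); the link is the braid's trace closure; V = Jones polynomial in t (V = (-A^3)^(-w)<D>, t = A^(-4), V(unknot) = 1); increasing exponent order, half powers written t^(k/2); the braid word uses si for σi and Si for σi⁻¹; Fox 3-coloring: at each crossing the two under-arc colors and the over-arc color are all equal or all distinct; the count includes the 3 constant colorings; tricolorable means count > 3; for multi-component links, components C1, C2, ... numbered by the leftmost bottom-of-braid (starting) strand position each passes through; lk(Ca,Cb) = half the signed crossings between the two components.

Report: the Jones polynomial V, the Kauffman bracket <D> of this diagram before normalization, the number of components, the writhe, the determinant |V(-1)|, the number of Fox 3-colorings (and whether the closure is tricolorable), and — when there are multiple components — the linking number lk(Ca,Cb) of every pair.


V(t) = -t^(-3/2) + t^(-1/2) - 2t^(1/2) + t^(3/2) - 2t^(5/2) + t^(7/2)
bracket: -A^-11 + 2A^-7 - A^-3 + 2A - A^5 + A^9, w = +1
2 components, writhe +1, over 7 crossings
lk(C1,C2) = 0
det 8, colorings 3 of 3^7 — not tricolorable
observation: the span of V is 5, within the link bound 7 + 2 - 1


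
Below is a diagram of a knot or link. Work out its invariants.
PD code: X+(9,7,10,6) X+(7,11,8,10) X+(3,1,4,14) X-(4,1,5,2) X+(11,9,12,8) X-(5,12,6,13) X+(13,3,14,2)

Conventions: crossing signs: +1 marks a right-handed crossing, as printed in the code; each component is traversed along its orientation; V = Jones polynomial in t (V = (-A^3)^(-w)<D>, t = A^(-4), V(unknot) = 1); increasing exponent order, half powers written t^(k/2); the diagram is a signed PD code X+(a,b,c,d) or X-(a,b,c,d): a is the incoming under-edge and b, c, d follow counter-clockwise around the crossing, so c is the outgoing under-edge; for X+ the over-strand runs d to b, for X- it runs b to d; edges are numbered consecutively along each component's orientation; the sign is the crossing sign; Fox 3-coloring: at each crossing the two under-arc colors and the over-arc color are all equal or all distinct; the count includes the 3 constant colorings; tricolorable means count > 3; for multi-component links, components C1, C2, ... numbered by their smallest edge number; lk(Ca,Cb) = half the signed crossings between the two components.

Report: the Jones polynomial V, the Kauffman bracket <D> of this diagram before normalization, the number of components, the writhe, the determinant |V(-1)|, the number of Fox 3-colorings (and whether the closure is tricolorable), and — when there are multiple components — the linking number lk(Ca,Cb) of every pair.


V(t) = t + t^3 - t^4
bracket: A^-7 - A^-3 - A^5, w = +3
1 component, writhe +3, over 7 crossings
det 3, colorings 9 of 3^7 — tricolorable
observation: w = +3 shifts under R1 moves; the (-A^3)^(-3) factor cancels that in V


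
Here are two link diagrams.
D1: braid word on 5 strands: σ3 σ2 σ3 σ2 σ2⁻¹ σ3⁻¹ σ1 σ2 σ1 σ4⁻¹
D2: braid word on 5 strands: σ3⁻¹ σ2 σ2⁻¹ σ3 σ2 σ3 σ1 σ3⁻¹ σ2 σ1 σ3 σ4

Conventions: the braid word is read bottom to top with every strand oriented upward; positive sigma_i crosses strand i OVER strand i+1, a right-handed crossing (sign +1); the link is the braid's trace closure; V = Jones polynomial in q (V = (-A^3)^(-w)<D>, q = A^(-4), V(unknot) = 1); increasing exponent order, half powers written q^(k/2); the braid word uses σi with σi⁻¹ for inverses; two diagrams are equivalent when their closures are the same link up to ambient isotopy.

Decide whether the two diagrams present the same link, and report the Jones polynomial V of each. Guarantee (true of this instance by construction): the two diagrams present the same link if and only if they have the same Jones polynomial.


equivalent: yes
V(D1) = q + q^3 - q^4  (w +4, c 10, <D> = -A^-4 + 1 + A^8)
V(D2) = q + q^3 - q^4  (w +6, c 12, <D> = -A^2 + A^6 + A^14)
why: one V(q) for all 2 diagrams — one class (guaranteed)


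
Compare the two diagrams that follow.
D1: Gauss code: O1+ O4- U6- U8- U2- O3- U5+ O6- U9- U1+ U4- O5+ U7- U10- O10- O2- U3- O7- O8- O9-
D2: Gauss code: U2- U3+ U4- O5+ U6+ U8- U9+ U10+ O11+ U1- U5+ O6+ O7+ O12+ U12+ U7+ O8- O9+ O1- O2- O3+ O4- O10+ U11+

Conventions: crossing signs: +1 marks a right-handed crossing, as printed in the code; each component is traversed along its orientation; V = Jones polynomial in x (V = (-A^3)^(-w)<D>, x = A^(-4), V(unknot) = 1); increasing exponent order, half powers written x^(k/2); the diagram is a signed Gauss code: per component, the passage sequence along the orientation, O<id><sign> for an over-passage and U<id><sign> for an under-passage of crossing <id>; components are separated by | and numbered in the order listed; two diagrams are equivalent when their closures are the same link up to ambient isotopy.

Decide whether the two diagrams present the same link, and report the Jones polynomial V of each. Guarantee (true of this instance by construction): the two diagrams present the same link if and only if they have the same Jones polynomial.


same link: no
V(D1) = -x^-6 + x^-5 - x^-4 + 2x^-3 - x^-2 + x^-1  [10 crossings, <D> = A^-14 - A^-10 + 2A^-6 - A^-2 + A^2 - A^6, w = -6]
D2 (bracket -A^-4 + 1 + A^8; 12 crossings at w = +4): V = x + x^3 - x^4
note: 2 classes among 2 diagrams; unequal V(x) rules out equality


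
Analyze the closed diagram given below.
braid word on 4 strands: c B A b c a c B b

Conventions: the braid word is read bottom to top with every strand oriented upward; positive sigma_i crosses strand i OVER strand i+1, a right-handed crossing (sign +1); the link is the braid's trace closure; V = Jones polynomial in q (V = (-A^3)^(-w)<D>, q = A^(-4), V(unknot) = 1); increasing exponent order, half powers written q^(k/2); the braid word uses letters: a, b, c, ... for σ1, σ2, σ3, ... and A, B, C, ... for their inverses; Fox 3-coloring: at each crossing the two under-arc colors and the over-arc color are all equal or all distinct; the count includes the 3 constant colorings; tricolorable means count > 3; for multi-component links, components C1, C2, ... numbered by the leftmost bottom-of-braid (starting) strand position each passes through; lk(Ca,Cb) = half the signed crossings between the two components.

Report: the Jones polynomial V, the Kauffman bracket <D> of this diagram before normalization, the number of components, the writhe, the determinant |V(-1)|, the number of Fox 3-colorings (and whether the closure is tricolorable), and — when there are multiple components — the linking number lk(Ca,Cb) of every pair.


Jones polynomial: V(q) = q + q^3 - q^4
<D> = A^-7 - A^-3 - A^5; writhe +3
components 1, writhe +3 (9 crossings)
3-colorings: 9 of 3^9, det 3 — tricolorable
note: w = +3 (over 9 crossings) is diagram-only; (-A^3)^(-3) removes it from V


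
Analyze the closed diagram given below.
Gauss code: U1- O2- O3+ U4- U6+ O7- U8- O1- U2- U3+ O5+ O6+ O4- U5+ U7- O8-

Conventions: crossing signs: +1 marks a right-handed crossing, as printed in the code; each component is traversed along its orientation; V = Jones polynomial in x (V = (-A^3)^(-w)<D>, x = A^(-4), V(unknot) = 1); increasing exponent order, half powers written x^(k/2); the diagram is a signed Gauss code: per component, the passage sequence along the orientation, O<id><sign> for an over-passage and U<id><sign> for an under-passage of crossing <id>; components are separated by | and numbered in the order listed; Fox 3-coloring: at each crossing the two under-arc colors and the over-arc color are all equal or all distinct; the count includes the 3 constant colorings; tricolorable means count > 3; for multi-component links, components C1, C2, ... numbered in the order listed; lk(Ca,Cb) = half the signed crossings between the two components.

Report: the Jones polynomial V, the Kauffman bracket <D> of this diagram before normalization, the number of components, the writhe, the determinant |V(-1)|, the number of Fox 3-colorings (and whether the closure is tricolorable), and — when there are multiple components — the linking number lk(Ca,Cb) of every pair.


Jones polynomial: V(x) = -x^-4 + x^-3 + x^-1
<D> = A^-2 + A^6 - A^10; writhe -2
components 1, writhe -2 (8 crossings)
3-colorings: 9 of 3^8, det 3 — tricolorable
note: det 3 = |V(-1)|; divisible by 3, so tricolorable


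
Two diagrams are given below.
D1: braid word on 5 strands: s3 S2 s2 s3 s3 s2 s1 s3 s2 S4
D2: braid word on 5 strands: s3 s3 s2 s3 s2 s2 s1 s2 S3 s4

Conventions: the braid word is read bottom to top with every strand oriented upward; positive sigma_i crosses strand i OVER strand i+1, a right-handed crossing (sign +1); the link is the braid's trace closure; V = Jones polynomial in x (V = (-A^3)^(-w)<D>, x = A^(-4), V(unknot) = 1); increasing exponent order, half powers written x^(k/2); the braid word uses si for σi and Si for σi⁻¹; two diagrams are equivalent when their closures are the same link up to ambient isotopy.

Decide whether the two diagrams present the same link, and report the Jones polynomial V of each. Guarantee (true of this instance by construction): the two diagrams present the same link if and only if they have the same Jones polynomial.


same link: yes
V(D1) = x^2 + x^4 - x^5 + x^6 - x^7  [10 crossings, <D> = -A^-10 + A^-6 - A^-2 + A^2 + A^10, w = +6]
D2 (bracket -A^-4 + 1 - A^4 + A^8 + A^16; 10 crossings at w = +8): V = x^2 + x^4 - x^5 + x^6 - x^7
note: Markov moves rewrite D1 (10 crossings) into D2 (10)


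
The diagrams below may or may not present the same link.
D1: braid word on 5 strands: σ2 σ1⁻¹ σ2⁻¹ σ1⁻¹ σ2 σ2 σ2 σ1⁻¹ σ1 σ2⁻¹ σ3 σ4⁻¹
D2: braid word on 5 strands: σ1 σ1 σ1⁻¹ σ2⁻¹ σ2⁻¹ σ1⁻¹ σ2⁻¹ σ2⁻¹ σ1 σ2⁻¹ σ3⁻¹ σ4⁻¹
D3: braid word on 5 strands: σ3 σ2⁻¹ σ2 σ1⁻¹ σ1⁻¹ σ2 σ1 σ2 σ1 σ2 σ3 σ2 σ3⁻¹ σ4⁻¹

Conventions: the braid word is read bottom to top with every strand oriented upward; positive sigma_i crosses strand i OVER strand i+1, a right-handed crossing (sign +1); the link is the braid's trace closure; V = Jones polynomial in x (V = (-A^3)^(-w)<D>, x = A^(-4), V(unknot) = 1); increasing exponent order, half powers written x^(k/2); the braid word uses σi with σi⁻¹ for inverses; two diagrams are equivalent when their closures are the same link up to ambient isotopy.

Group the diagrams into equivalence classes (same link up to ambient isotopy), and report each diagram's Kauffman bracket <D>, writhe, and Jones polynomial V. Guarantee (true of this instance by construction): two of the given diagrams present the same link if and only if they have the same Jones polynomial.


grouping into links: {D1} | {D2} | {D3}
V(D1) = 1  (w 0, c 12, <D> = 1)
V(D2) = -x^-6 + x^-5 - x^-4 + 2x^-3 - x^-2 + x^-1  [12 crossings, <D> = A^-14 - A^-10 + 2A^-6 - A^-2 + A^2 - A^6, w = -6]
D3 (bracket -A^-12 + A^-8 - A^-4 + 2 - A^4 + A^8; 14 crossings at w = +4): V = x - x^2 + 2x^3 - x^4 + x^5 - x^6
why: 3 classes among 3 diagrams; unequal V(x) rules out equality


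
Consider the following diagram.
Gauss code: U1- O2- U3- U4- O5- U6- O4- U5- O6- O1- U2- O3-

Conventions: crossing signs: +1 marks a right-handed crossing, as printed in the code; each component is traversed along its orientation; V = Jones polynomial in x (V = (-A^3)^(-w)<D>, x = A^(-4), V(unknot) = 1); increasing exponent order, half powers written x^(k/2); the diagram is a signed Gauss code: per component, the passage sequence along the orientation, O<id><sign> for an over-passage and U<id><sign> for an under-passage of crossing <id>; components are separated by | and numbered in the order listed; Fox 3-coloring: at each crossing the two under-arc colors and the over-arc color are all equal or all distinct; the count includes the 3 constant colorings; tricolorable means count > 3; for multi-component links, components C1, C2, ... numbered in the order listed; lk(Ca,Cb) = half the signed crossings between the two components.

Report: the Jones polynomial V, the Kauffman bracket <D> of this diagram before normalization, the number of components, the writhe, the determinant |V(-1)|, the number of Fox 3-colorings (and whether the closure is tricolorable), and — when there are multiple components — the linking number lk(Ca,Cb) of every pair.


V(x) = x^-8 - 2x^-7 + x^-6 - 2x^-5 + 2x^-4 + x^-2
bracket: A^-10 + 2A^-2 - 2A^2 + A^6 - 2A^10 + A^14, w = -6
1 component, writhe -6, over 6 crossings
det 9, colorings 27 of 3^6 — tricolorable
observation: the span of V is 6, forcing >= 6 crossings in any diagram
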